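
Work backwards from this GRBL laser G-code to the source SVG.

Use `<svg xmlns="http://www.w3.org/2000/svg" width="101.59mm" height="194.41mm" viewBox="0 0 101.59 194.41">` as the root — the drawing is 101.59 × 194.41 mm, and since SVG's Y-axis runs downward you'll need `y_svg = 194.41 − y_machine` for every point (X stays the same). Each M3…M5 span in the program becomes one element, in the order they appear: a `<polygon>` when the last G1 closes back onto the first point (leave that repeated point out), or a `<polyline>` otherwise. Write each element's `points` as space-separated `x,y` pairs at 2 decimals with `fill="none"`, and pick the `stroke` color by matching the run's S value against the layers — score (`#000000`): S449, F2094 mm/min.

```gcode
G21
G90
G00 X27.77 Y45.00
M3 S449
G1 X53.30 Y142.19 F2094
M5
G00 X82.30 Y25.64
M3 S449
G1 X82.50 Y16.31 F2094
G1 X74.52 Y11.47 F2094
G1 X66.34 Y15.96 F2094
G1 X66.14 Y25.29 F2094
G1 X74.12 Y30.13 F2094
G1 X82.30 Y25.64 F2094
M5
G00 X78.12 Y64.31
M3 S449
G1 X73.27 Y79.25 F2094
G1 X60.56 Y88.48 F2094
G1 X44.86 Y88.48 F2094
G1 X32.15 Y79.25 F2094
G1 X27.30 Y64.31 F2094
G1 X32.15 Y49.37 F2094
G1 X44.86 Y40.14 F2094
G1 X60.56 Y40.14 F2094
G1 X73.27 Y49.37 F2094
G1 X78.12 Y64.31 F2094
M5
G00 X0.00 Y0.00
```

<svg xmlns="http://www.w3.org/2000/svg" width="101.59mm" height="194.41mm" viewBox="0 0 101.59 194.41">
  <polyline points="27.77,149.41 53.30,52.22" fill="none" stroke="#000000"/>
  <polygon points="82.30,168.77 82.50,178.10 74.52,182.94 66.34,178.45 66.14,169.12 74.12,164.28" fill="none" stroke="#000000"/>
  <polygon points="78.12,130.10 73.27,115.16 60.56,105.93 44.86,105.93 32.15,115.16 27.30,130.10 32.15,145.04 44.86,154.27 60.56,154.27 73.27,145.04" fill="none" stroke="#000000"/>
</svg>

Each laser-on run becomes one SVG element. Flip Y back into SVG space with y_svg = 194.41 − y_machine. Every run uses S449, so all elements get stroke `#000000` (score).

Run 1: The run is open, so emit a `<polyline>` with points (Y-flipped): 27.77,149.41 53.30,52.22.

Run 2: The run returns to its start, so emit a `<polygon>` with points (Y-flipped): 82.30,168.77 82.50,178.10 74.52,182.94 66.34,178.45 66.14,169.12 74.12,164.28.

Run 3: The run returns to its start, so emit a `<polygon>` with points (Y-flipped): 78.12,130.10 73.27,115.16 60.56,105.93 44.86,105.93 32.15,115.16 27.30,130.10 32.15,145.04 44.86,154.27 60.56,154.27 73.27,145.04.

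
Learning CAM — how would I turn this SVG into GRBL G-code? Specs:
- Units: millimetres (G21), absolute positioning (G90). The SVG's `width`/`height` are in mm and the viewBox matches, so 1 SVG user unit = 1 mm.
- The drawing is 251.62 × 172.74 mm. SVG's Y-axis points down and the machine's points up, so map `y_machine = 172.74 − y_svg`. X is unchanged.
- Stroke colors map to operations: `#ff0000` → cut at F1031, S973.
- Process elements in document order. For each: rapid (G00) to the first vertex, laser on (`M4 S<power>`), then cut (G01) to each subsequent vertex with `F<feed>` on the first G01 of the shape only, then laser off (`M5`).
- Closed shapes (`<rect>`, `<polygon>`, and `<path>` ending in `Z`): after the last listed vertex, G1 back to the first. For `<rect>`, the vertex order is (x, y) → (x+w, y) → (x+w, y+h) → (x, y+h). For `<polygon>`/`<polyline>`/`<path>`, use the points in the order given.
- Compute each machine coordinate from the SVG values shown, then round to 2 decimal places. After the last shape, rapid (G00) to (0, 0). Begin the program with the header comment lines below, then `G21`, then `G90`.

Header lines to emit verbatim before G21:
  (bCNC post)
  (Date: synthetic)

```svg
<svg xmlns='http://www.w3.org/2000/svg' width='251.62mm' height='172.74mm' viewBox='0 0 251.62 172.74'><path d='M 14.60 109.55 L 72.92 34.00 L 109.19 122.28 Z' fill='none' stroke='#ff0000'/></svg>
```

1 u = 1 mm; y_m = 172.74 − y.

[1] `<path>` regular polygon, #ff0000→cut S973 F1031: (14.60,63.19) → (72.92,138.74) → (109.19,50.46) → (14.60,63.19) (closed)

(bCNC post)
(Date: synthetic)
G21
G90
G00 X14.60 Y63.19
M4 S973
G01 X72.92 Y138.74 F1031
G01 X109.19 Y50.46
G01 X14.60 Y63.19
M5
G00 X0.00 Y0.00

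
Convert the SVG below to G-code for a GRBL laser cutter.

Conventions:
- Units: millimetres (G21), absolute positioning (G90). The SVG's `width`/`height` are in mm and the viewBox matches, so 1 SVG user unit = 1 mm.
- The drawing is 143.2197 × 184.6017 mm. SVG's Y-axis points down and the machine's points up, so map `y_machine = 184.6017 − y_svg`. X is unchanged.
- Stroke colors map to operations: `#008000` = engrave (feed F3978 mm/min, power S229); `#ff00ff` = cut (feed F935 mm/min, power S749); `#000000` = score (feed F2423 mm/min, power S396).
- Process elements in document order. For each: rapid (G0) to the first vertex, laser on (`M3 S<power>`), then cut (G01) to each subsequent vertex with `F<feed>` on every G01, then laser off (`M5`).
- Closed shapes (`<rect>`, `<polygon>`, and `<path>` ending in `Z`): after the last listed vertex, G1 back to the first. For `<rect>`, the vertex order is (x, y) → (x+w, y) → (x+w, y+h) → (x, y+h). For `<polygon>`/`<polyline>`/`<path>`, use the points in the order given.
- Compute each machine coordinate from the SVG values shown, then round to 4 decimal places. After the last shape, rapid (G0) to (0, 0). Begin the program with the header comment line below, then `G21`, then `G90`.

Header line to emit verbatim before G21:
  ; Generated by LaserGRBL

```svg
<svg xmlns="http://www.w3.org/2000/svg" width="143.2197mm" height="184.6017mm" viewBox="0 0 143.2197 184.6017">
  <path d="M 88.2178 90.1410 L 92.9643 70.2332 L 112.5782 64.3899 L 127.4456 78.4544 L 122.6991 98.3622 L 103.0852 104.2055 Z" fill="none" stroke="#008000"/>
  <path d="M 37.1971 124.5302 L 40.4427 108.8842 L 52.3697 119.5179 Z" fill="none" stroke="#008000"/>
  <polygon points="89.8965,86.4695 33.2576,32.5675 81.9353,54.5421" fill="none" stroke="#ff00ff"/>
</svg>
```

; Generated by LaserGRBL
G21
G90
G0 X88.2178 Y94.4607
M3 S229
G01 X92.9643 Y114.3685 F3978
G01 X112.5782 Y120.2118 F3978
G01 X127.4456 Y106.1473 F3978
G01 X122.6991 Y86.2395 F3978
G01 X103.0852 Y80.3962 F3978
G01 X88.2178 Y94.4607 F3978
M5
G0 X37.1971 Y60.0715
M3 S229
G01 X40.4427 Y75.7175 F3978
G01 X52.3697 Y65.0838 F3978
G01 X37.1971 Y60.0715 F3978
M5
G0 X89.8965 Y98.1322
M3 S749
G01 X33.2576 Y152.0342 F935
G01 X81.9353 Y130.0596 F935
G01 X89.8965 Y98.1322 F935
M5
G0 X0.0000 Y0.0000

Since the viewBox matches the mm dimensions, user units are millimetres directly. The only transform is the Y-flip y_m = 184.6017 − y_svg.

Shape 1 is a regular polygon drawn with `<path>`. Its stroke #008000 means engrave at S229, F3978. After flipping Y the toolpath is (88.2178,94.4607) → (92.9643,114.3685) → (112.5782,120.2118) → (127.4456,106.1473) → (122.6991,86.2395) → (103.0852,80.3962) → (88.2178,94.4607), returning to the start.

Shape 2 is a regular polygon drawn with `<path>`. Its stroke #008000 means engrave at S229, F3978. After flipping Y the toolpath is (37.1971,60.0715) → (40.4427,75.7175) → (52.3697,65.0838) → (37.1971,60.0715), returning to the start.

Shape 3 is a closed polygon drawn with `<polygon>`. Its stroke #ff00ff means cut at S749, F935. After flipping Y the toolpath is (89.8965,98.1322) → (33.2576,152.0342) → (81.9353,130.0596) → (89.8965,98.1322), returning to the start.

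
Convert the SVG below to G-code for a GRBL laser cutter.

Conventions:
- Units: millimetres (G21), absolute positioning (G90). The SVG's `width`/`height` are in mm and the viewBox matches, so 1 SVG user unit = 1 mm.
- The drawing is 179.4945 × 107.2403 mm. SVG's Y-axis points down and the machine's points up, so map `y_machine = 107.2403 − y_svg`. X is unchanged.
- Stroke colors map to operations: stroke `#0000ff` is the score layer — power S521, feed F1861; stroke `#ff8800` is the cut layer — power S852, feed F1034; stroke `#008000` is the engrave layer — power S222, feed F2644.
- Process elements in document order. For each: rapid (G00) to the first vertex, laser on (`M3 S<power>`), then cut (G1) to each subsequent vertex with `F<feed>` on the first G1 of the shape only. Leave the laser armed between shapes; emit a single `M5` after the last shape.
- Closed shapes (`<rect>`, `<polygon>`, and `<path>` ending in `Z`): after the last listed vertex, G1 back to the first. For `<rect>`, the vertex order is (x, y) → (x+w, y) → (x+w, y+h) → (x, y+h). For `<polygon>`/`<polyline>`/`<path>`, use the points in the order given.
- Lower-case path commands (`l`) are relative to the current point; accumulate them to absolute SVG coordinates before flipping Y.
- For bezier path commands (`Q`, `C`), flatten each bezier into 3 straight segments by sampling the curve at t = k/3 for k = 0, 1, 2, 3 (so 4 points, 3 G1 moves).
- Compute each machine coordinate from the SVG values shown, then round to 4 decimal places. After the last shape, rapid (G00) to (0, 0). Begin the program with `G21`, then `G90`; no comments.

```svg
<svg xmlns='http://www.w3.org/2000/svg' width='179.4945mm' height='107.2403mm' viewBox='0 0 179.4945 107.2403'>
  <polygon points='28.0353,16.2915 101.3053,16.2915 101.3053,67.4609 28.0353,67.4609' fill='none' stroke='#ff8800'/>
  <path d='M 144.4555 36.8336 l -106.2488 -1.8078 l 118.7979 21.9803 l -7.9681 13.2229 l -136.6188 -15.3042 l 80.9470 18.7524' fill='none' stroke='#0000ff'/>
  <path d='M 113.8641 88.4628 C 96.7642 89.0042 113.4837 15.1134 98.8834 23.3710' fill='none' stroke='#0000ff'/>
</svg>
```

G21
G90
G00 X28.0353 Y90.9488
M3 S852
G1 X101.3053 Y90.9488 F1034
G1 X101.3053 Y39.7794
G1 X28.0353 Y39.7794
G1 X28.0353 Y90.9488
G00 X144.4555 Y70.4067
M3 S521
G1 X38.2067 Y72.2145 F1861
G1 X157.0046 Y50.2342
G1 X149.0365 Y37.0113
G1 X12.4177 Y52.3155
G1 X93.3647 Y33.5631
G00 X113.8641 Y18.7775
M3 S521
G1 X105.6248 Y37.2476 F1861
G1 X105.4563 Y70.5434
G1 X98.8834 Y83.8693
M5
G00 X0.0000 Y0.0000

1 u = 1 mm; y_m = 107.2403 − y.

[1] `<polygon>` rectangle, #ff8800→cut S852 F1034: (28.0353,90.9488) → (101.3053,90.9488) → (101.3053,39.7794) → (28.0353,39.7794) → (28.0353,90.9488) (closed)

[2] `<path>` open polyline, #0000ff→score S521 F1861: (144.4555,70.4067) → (38.2067,72.2145) → (157.0046,50.2342) → (149.0365,37.0113) → (12.4177,52.3155) → (93.3647,33.5631)

[3] `<path>` cubic bezier, #0000ff→score S521 F1861: (113.8641,18.7775) → (105.6248,37.2476) → (105.4563,70.5434) → (98.8834,83.8693)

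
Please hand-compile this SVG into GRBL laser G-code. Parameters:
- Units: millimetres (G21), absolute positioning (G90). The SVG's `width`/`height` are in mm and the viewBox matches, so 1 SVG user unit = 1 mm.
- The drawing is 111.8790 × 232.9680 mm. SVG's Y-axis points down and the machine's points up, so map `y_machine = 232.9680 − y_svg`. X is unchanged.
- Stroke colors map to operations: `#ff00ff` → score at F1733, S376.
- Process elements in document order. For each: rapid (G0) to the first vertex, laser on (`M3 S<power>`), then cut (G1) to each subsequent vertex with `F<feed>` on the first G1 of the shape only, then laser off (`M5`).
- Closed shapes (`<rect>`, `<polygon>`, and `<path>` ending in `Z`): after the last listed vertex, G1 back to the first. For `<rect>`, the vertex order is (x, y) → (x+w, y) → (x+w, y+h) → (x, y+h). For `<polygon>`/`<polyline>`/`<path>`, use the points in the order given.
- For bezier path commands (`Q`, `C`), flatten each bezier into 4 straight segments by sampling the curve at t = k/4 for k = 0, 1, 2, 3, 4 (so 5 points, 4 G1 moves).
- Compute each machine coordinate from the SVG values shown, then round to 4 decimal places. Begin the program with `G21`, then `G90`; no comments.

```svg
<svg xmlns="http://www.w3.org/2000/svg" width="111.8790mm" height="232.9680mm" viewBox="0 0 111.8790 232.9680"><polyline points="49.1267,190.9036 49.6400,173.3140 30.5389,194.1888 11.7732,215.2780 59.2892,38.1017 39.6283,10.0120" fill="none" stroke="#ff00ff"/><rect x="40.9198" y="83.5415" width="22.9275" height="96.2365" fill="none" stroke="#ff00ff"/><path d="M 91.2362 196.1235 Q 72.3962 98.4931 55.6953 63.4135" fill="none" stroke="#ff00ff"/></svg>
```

G21
G90
G0 X49.1267 Y42.0644
M3 S376
G1 X49.6400 Y59.6540 F1733
G1 X30.5389 Y38.7792
G1 X11.7732 Y17.6900
G1 X59.2892 Y194.8663
G1 X39.6283 Y222.9560
M5
G0 X40.9198 Y149.4265
M3 S376
G1 X63.8473 Y149.4265 F1733
G1 X63.8473 Y53.1900
G1 X40.9198 Y53.1900
G1 X40.9198 Y149.4265
M5
G0 X91.2362 Y36.8445
M3 S376
G1 X81.9499 Y81.7503 F1733
G1 X72.9310 Y118.8372
G1 X64.1794 Y148.1053
G1 X55.6953 Y169.5545
M5

1 u = 1 mm; y_m = 232.9680 − y.

[1] `<polyline>` open polyline, #ff00ff→score S376 F1733: (49.1267,42.0644) → (49.6400,59.6540) → (30.5389,38.7792) → (11.7732,17.6900) → (59.2892,194.8663) → (39.6283,222.9560)

[2] `<rect>` rectangle, #ff00ff→score S376 F1733: (40.9198,149.4265) → (63.8473,149.4265) → (63.8473,53.1900) → (40.9198,53.1900) → (40.9198,149.4265) (closed)

[3] `<path>` quadratic bezier, #ff00ff→score S376 F1733: (91.2362,36.8445) → (81.9499,81.7503) → (72.9310,118.8372) → (64.1794,148.1053) → (55.6953,169.5545)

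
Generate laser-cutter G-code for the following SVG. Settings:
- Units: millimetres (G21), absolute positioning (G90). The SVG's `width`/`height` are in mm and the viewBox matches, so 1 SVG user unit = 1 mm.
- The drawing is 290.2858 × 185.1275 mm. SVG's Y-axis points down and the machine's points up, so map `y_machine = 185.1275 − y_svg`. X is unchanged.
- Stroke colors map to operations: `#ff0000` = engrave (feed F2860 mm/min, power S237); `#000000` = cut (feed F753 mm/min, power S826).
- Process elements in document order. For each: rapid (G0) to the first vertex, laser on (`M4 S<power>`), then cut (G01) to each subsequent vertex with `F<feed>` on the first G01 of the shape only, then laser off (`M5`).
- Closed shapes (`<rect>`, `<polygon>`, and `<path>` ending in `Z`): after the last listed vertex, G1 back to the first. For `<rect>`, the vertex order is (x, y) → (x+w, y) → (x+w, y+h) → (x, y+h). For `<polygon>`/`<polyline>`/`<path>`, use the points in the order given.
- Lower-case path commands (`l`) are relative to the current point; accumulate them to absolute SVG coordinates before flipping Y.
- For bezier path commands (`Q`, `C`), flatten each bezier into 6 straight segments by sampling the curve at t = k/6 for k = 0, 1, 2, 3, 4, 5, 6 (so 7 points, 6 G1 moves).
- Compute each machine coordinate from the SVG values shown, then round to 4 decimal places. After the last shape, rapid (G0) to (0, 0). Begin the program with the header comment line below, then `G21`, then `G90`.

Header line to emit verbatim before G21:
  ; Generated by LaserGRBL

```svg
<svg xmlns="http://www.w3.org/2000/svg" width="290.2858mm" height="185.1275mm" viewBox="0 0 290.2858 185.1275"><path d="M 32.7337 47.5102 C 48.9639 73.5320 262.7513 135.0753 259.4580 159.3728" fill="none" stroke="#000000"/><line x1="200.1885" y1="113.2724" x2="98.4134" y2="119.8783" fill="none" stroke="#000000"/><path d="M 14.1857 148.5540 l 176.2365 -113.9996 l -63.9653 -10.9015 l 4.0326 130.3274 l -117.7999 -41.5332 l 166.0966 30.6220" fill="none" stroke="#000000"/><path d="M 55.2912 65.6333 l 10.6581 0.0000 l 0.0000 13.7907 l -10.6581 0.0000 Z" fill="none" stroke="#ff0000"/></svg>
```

Since the viewBox matches the mm dimensions, user units are millimetres directly. The only transform is the Y-flip y_m = 185.1275 − y_svg.

Shape 1 is a cubic bezier drawn with `<path>`. Its stroke #000000 means cut at S826, F753. After flipping Y the toolpath is (32.7337,137.6173) → (55.3923,121.9832) → (99.4593,102.4501) → (153.4172,81.0394) → (205.7480,59.7724) → (244.9342,40.6704) → (259.4580,25.7547).

Shape 2 is a line segment drawn with `<line>`. Its stroke #000000 means cut at S826, F753. After flipping Y the toolpath is (200.1885,71.8551) → (98.4134,65.2492).

Shape 3 is a open polyline drawn with `<path>`. Its stroke #000000 means cut at S826, F753. After flipping Y the toolpath is (14.1857,36.5735) → (190.4222,150.5731) → (126.4569,161.4746) → (130.4895,31.1472) → (12.6896,72.6804) → (178.7862,42.0584).

Shape 4 is a rectangle drawn with `<path>`. Its stroke #ff0000 means engrave at S237, F2860. After flipping Y the toolpath is (55.2912,119.4942) → (65.9493,119.4942) → (65.9493,105.7035) → (55.2912,105.7035) → (55.2912,119.4942), returning to the start.

; Generated by LaserGRBL
G21
G90
G0 X32.7337 Y137.6173
M4 S826
G01 X55.3923 Y121.9832 F753
G01 X99.4593 Y102.4501
G01 X153.4172 Y81.0394
G01 X205.7480 Y59.7724
G01 X244.9342 Y40.6704
G01 X259.4580 Y25.7547
M5
G0 X200.1885 Y71.8551
M4 S826
G01 X98.4134 Y65.2492 F753
M5
G0 X14.1857 Y36.5735
M4 S826
G01 X190.4222 Y150.5731 F753
G01 X126.4569 Y161.4746
G01 X130.4895 Y31.1472
G01 X12.6896 Y72.6804
G01 X178.7862 Y42.0584
M5
G0 X55.2912 Y119.4942
M4 S237
G01 X65.9493 Y119.4942 F2860
G01 X65.9493 Y105.7035
G01 X55.2912 Y105.7035
G01 X55.2912 Y119.4942
M5
G0 X0.0000 Y0.0000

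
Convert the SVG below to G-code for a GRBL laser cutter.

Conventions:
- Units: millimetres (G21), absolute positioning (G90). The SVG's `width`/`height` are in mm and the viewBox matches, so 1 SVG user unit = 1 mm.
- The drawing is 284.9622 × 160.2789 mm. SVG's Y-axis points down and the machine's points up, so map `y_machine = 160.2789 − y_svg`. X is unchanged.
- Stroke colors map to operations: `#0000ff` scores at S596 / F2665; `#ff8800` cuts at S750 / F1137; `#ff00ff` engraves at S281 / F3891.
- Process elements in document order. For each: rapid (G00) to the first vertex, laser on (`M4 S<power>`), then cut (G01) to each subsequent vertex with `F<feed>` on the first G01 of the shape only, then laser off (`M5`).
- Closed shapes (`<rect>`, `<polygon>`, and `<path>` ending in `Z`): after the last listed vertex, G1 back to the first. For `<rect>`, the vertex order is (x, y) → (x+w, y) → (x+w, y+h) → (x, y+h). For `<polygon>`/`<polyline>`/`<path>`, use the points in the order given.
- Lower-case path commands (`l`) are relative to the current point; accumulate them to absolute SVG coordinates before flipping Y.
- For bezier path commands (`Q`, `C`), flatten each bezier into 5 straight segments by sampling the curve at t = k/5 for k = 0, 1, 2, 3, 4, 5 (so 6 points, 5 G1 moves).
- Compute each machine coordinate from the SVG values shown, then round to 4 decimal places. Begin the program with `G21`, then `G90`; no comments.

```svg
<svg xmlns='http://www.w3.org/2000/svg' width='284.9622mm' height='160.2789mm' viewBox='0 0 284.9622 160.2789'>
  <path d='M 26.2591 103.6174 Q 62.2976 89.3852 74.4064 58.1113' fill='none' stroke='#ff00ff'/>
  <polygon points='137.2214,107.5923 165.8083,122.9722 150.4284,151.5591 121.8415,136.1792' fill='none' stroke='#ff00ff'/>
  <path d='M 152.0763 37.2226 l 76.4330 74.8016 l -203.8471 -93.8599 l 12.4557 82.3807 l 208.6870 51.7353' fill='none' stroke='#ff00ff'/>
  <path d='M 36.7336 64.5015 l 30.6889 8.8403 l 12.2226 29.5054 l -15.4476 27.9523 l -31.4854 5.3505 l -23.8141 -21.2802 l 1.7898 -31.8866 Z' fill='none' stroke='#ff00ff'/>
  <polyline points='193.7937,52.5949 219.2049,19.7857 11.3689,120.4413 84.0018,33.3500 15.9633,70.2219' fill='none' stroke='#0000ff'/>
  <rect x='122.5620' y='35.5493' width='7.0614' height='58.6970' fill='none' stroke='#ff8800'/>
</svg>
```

Since the viewBox matches the mm dimensions, user units are millimetres directly. The only transform is the Y-flip y_m = 160.2789 − y_svg.

Shape 1 is a quadratic bezier drawn with `<path>`. Its stroke #ff00ff means engrave at S281, F3891. After flipping Y the toolpath is (26.2591,56.6615) → (39.7173,63.0360) → (51.2611,70.7739) → (60.8906,79.8752) → (68.6057,90.3397) → (74.4064,102.1676).

Shape 2 is a regular polygon drawn with `<polygon>`. Its stroke #ff00ff means engrave at S281, F3891. After flipping Y the toolpath is (137.2214,52.6866) → (165.8083,37.3067) → (150.4284,8.7198) → (121.8415,24.0997) → (137.2214,52.6866), returning to the start.

Shape 3 is a open polyline drawn with `<path>`. Its stroke #ff00ff means engrave at S281, F3891. After flipping Y the toolpath is (152.0763,123.0563) → (228.5093,48.2547) → (24.6622,142.1146) → (37.1179,59.7339) → (245.8049,7.9986).

Shape 4 is a regular polygon drawn with `<path>`. Its stroke #ff00ff means engrave at S281, F3891. After flipping Y the toolpath is (36.7336,95.7774) → (67.4225,86.9371) → (79.6451,57.4317) → (64.1975,29.4794) → (32.7121,24.1289) → (8.8980,45.4091) → (10.6878,77.2957) → (36.7336,95.7774), returning to the start.

Shape 5 is a open polyline drawn with `<polyline>`. Its stroke #0000ff means score at S596, F2665. After flipping Y the toolpath is (193.7937,107.6840) → (219.2049,140.4932) → (11.3689,39.8376) → (84.0018,126.9289) → (15.9633,90.0570).

Shape 6 is a rectangle drawn with `<rect>`. Its stroke #ff8800 means cut at S750, F1137. After flipping Y the toolpath is (122.5620,124.7296) → (129.6234,124.7296) → (129.6234,66.0326) → (122.5620,66.0326) → (122.5620,124.7296), returning to the start.

G21
G90
G00 X26.2591 Y56.6615
M4 S281
G01 X39.7173 Y63.0360 F3891
G01 X51.2611 Y70.7739
G01 X60.8906 Y79.8752
G01 X68.6057 Y90.3397
G01 X74.4064 Y102.1676
M5
G00 X137.2214 Y52.6866
M4 S281
G01 X165.8083 Y37.3067 F3891
G01 X150.4284 Y8.7198
G01 X121.8415 Y24.0997
G01 X137.2214 Y52.6866
M5
G00 X152.0763 Y123.0563
M4 S281
G01 X228.5093 Y48.2547 F3891
G01 X24.6622 Y142.1146
G01 X37.1179 Y59.7339
G01 X245.8049 Y7.9986
M5
G00 X36.7336 Y95.7774
M4 S281
G01 X67.4225 Y86.9371 F3891
G01 X79.6451 Y57.4317
G01 X64.1975 Y29.4794
G01 X32.7121 Y24.1289
G01 X8.8980 Y45.4091
G01 X10.6878 Y77.2957
G01 X36.7336 Y95.7774
M5
G00 X193.7937 Y107.6840
M4 S596
G01 X219.2049 Y140.4932 F2665
G01 X11.3689 Y39.8376
G01 X84.0018 Y126.9289
G01 X15.9633 Y90.0570
M5
G00 X122.5620 Y124.7296
M4 S750
G01 X129.6234 Y124.7296 F1137
G01 X129.6234 Y66.0326
G01 X122.5620 Y66.0326
G01 X122.5620 Y124.7296
M5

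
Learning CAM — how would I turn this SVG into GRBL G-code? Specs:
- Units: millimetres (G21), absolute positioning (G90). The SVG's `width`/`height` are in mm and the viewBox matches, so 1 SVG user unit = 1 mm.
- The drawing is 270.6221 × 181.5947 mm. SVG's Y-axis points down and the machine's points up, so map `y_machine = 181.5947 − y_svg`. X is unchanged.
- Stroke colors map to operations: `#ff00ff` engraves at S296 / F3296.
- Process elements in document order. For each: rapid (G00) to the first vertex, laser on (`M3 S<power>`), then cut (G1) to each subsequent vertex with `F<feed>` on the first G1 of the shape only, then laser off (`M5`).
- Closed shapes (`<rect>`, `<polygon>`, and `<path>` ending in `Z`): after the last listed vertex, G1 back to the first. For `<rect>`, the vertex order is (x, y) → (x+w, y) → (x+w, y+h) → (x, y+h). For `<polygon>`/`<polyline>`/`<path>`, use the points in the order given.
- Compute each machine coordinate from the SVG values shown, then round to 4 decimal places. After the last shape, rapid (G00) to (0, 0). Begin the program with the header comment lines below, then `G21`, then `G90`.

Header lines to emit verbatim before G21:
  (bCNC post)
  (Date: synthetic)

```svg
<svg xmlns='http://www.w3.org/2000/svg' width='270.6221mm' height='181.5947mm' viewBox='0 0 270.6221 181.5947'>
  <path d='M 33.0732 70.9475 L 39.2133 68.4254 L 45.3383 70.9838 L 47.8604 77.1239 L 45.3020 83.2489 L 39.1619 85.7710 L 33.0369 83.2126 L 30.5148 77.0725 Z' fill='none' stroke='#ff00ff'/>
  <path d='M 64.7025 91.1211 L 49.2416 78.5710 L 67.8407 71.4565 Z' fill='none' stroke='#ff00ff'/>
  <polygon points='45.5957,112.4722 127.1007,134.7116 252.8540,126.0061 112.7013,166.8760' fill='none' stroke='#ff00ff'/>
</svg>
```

1 u = 1 mm; y_m = 181.5947 − y.

[1] `<path>` regular polygon, #ff00ff→engrave S296 F3296: (33.0732,110.6472) → (39.2133,113.1693) → (45.3383,110.6109) → (47.8604,104.4708) → (45.3020,98.3458) → (39.1619,95.8237) → (33.0369,98.3821) → (30.5148,104.5222) → (33.0732,110.6472) (closed)

[2] `<path>` regular polygon, #ff00ff→engrave S296 F3296: (64.7025,90.4736) → (49.2416,103.0237) → (67.8407,110.1382) → (64.7025,90.4736) (closed)

[3] `<polygon>` closed polygon, #ff00ff→engrave S296 F3296: (45.5957,69.1225) → (127.1007,46.8831) → (252.8540,55.5886) → (112.7013,14.7187) → (45.5957,69.1225) (closed)

(bCNC post)
(Date: synthetic)
G21
G90
G00 X33.0732 Y110.6472
M3 S296
G1 X39.2133 Y113.1693 F3296
G1 X45.3383 Y110.6109
G1 X47.8604 Y104.4708
G1 X45.3020 Y98.3458
G1 X39.1619 Y95.8237
G1 X33.0369 Y98.3821
G1 X30.5148 Y104.5222
G1 X33.0732 Y110.6472
M5
G00 X64.7025 Y90.4736
M3 S296
G1 X49.2416 Y103.0237 F3296
G1 X67.8407 Y110.1382
G1 X64.7025 Y90.4736
M5
G00 X45.5957 Y69.1225
M3 S296
G1 X127.1007 Y46.8831 F3296
G1 X252.8540 Y55.5886
G1 X112.7013 Y14.7187
G1 X45.5957 Y69.1225
M5
G00 X0.0000 Y0.0000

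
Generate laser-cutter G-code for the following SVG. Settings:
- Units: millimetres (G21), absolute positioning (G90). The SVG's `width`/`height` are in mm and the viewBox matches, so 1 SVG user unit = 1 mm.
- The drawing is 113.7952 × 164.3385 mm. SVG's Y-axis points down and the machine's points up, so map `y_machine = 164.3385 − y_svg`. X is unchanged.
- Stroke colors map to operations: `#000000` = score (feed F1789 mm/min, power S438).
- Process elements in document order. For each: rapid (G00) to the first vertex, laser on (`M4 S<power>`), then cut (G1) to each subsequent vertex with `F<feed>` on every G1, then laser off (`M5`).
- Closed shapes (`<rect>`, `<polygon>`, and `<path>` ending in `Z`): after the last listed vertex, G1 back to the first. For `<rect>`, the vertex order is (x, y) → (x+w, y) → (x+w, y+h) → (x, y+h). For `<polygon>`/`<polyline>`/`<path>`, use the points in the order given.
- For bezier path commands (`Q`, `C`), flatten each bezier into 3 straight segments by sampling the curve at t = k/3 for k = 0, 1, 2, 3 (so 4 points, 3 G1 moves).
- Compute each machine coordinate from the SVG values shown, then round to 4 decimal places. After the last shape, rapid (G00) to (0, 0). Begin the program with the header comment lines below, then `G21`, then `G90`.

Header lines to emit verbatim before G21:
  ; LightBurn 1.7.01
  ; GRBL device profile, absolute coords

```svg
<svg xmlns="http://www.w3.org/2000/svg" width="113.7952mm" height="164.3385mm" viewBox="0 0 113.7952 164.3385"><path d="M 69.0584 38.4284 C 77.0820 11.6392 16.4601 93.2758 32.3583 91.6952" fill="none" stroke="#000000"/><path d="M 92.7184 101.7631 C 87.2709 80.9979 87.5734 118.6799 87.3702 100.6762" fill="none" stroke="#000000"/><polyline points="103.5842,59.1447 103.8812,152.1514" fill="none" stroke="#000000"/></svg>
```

; LightBurn 1.7.01
; GRBL device profile, absolute coords
G21
G90
G00 X69.0584 Y125.9101
M4 S438
G1 X59.5767 Y123.6553 F1789
G1 X36.5903 Y91.7039 F1789
G1 X32.3583 Y72.6433 F1789
M5
G00 X92.7184 Y62.5754
M4 S438
G1 X88.9559 Y68.0853 F1789
G1 X87.6365 Y59.9934 F1789
G1 X87.3702 Y63.6623 F1789
M5
G00 X103.5842 Y105.1938
M4 S438
G1 X103.8812 Y12.1871 F1789
M5
G00 X0.0000 Y0.0000

Since the viewBox matches the mm dimensions, user units are millimetres directly. The only transform is the Y-flip y_m = 164.3385 − y_svg.

Shape 1 is a cubic bezier drawn with `<path>`. Its stroke #000000 means score at S438, F1789. After flipping Y the toolpath is (69.0584,125.9101) → (59.5767,123.6553) → (36.5903,91.7039) → (32.3583,72.6433).

Shape 2 is a cubic bezier drawn with `<path>`. Its stroke #000000 means score at S438, F1789. After flipping Y the toolpath is (92.7184,62.5754) → (88.9559,68.0853) → (87.6365,59.9934) → (87.3702,63.6623).

Shape 3 is a line segment drawn with `<polyline>`. Its stroke #000000 means score at S438, F1789. After flipping Y the toolpath is (103.5842,105.1938) → (103.8812,12.1871).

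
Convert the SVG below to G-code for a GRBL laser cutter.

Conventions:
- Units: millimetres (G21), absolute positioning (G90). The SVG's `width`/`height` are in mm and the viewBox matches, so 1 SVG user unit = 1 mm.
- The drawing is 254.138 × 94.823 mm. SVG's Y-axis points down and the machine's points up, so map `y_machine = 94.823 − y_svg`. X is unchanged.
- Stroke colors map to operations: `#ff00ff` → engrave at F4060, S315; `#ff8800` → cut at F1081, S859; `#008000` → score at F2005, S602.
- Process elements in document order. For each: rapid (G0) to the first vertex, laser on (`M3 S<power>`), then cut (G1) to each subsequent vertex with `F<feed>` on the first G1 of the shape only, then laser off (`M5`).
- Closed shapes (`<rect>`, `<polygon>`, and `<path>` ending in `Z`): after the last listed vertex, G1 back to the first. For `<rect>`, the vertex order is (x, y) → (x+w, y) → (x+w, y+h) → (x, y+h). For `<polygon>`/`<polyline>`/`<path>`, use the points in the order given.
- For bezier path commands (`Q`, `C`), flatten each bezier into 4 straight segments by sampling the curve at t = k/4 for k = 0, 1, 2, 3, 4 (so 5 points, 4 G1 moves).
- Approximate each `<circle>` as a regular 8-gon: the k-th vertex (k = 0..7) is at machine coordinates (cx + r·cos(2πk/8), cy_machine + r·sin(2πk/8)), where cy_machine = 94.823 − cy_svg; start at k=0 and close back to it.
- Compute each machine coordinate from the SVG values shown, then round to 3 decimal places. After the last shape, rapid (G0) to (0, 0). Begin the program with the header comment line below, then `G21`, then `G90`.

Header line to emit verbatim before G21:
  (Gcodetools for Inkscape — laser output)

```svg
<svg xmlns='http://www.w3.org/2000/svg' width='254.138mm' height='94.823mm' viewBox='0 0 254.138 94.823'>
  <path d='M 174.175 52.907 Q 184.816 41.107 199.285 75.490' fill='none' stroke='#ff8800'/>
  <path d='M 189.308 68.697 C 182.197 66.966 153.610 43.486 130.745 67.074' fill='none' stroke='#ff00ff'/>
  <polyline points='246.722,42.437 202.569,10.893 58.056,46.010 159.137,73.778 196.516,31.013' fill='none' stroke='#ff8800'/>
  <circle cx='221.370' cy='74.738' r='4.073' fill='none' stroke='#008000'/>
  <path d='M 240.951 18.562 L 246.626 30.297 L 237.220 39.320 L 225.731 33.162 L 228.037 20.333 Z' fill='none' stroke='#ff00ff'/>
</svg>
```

1 u = 1 mm; y_m = 94.823 − y.

[1] `<path>` quadratic bezier, #ff8800→cut S859 F1081: (174.175,41.916) → (179.735,44.930) → (185.773,42.170) → (192.290,33.638) → (199.285,19.333)

[2] `<path>` cubic bezier, #ff00ff→engrave S315 F4060: (189.308,26.126) → (180.373,30.427) → (165.934,36.432) → (148.542,37.690) → (130.745,27.749)

[3] `<polyline>` open polyline, #ff8800→cut S859 F1081: (246.722,52.386) → (202.569,83.930) → (58.056,48.813) → (159.137,21.045) → (196.516,63.810)

[4] `<circle>` circle, #008000→score S602 F2005: (225.443,20.085) → (224.250,22.965) → (221.370,24.158) → (218.490,22.965) → (217.297,20.085) → (218.490,17.205) → (221.370,16.012) → (224.250,17.205) → (225.443,20.085) (closed)

[5] `<path>` regular polygon, #ff00ff→engrave S315 F4060: (240.951,76.261) → (246.626,64.526) → (237.220,55.503) → (225.731,61.661) → (228.037,74.490) → (240.951,76.261) (closed)

(Gcodetools for Inkscape — laser output)
G21
G90
G0 X174.175 Y41.916
M3 S859
G1 X179.735 Y44.930 F1081
G1 X185.773 Y42.170
G1 X192.290 Y33.638
G1 X199.285 Y19.333
M5
G0 X189.308 Y26.126
M3 S315
G1 X180.373 Y30.427 F4060
G1 X165.934 Y36.432
G1 X148.542 Y37.690
G1 X130.745 Y27.749
M5
G0 X246.722 Y52.386
M3 S859
G1 X202.569 Y83.930 F1081
G1 X58.056 Y48.813
G1 X159.137 Y21.045
G1 X196.516 Y63.810
M5
G0 X225.443 Y20.085
M3 S602
G1 X224.250 Y22.965 F2005
G1 X221.370 Y24.158
G1 X218.490 Y22.965
G1 X217.297 Y20.085
G1 X218.490 Y17.205
G1 X221.370 Y16.012
G1 X224.250 Y17.205
G1 X225.443 Y20.085
M5
G0 X240.951 Y76.261
M3 S315
G1 X246.626 Y64.526 F4060
G1 X237.220 Y55.503
G1 X225.731 Y61.661
G1 X228.037 Y74.490
G1 X240.951 Y76.261
M5
G0 X0.000 Y0.000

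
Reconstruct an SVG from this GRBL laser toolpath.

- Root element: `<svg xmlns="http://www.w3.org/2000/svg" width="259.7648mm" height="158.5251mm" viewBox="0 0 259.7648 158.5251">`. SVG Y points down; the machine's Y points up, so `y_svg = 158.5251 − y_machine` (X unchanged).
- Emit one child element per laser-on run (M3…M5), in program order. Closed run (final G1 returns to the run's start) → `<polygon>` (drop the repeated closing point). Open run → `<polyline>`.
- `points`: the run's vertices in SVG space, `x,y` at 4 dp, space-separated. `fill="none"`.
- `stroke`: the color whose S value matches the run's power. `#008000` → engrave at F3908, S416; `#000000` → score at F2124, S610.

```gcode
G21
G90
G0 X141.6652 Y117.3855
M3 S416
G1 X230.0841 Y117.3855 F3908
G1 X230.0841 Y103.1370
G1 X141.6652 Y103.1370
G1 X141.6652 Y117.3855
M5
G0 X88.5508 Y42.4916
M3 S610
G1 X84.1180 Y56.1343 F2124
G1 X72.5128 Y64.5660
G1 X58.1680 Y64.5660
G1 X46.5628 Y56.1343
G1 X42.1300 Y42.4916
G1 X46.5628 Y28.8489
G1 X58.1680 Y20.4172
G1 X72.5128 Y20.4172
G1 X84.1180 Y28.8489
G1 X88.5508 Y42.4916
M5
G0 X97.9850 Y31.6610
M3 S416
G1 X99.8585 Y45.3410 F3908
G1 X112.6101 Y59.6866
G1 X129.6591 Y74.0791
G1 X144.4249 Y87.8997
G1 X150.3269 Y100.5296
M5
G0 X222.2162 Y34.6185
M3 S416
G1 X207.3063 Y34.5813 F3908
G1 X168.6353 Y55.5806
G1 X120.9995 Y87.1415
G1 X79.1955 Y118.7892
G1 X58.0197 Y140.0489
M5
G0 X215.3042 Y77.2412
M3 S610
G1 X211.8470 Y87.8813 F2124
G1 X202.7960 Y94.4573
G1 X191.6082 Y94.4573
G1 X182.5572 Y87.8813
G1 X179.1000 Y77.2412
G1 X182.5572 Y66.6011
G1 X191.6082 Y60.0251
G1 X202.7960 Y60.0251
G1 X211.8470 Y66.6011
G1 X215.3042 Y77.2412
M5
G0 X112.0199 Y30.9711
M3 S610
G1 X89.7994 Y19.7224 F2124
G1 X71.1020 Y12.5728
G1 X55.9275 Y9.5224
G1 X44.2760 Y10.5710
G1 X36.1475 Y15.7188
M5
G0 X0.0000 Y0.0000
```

<svg xmlns="http://www.w3.org/2000/svg" width="259.7648mm" height="158.5251mm" viewBox="0 0 259.7648 158.5251">
  <polygon points="141.6652,41.1396 230.0841,41.1396 230.0841,55.3881 141.6652,55.3881" fill="none" stroke="#008000"/>
  <polygon points="88.5508,116.0335 84.1180,102.3908 72.5128,93.9591 58.1680,93.9591 46.5628,102.3908 42.1300,116.0335 46.5628,129.6762 58.1680,138.1079 72.5128,138.1079 84.1180,129.6762" fill="none" stroke="#000000"/>
  <polyline points="97.9850,126.8641 99.8585,113.1841 112.6101,98.8385 129.6591,84.4460 144.4249,70.6254 150.3269,57.9955" fill="none" stroke="#008000"/>
  <polyline points="222.2162,123.9066 207.3063,123.9438 168.6353,102.9445 120.9995,71.3836 79.1955,39.7359 58.0197,18.4762" fill="none" stroke="#008000"/>
  <polygon points="215.3042,81.2839 211.8470,70.6438 202.7960,64.0678 191.6082,64.0678 182.5572,70.6438 179.1000,81.2839 182.5572,91.9240 191.6082,98.5000 202.7960,98.5000 211.8470,91.9240" fill="none" stroke="#000000"/>
  <polyline points="112.0199,127.5540 89.7994,138.8027 71.1020,145.9523 55.9275,149.0027 44.2760,147.9541 36.1475,142.8063" fill="none" stroke="#000000"/>
</svg>

y_svg = 158.5251 − y_m.

[1] S416→`#008000` (engrave); closed run; points: 141.6652,41.1396 230.0841,41.1396 230.0841,55.3881 141.6652,55.3881

[2] S610→`#000000` (score); closed run; points: 88.5508,116.0335 84.1180,102.3908 72.5128,93.9591 58.1680,93.9591 46.5628,102.3908 42.1300,116.0335 46.5628,129.6762 58.1680,138.1079 72.5128,138.1079 84.1180,129.6762

[3] S416→`#008000` (engrave); open run; points: 97.9850,126.8641 99.8585,113.1841 112.6101,98.8385 129.6591,84.4460 144.4249,70.6254 150.3269,57.9955

[4] S416→`#008000` (engrave); open run; points: 222.2162,123.9066 207.3063,123.9438 168.6353,102.9445 120.9995,71.3836 79.1955,39.7359 58.0197,18.4762

[5] S610→`#000000` (score); closed run; points: 215.3042,81.2839 211.8470,70.6438 202.7960,64.0678 191.6082,64.0678 182.5572,70.6438 179.1000,81.2839 182.5572,91.9240 191.6082,98.5000 202.7960,98.5000 211.8470,91.9240

[6] S610→`#000000` (score); open run; points: 112.0199,127.5540 89.7994,138.8027 71.1020,145.9523 55.9275,149.0027 44.2760,147.9541 36.1475,142.8063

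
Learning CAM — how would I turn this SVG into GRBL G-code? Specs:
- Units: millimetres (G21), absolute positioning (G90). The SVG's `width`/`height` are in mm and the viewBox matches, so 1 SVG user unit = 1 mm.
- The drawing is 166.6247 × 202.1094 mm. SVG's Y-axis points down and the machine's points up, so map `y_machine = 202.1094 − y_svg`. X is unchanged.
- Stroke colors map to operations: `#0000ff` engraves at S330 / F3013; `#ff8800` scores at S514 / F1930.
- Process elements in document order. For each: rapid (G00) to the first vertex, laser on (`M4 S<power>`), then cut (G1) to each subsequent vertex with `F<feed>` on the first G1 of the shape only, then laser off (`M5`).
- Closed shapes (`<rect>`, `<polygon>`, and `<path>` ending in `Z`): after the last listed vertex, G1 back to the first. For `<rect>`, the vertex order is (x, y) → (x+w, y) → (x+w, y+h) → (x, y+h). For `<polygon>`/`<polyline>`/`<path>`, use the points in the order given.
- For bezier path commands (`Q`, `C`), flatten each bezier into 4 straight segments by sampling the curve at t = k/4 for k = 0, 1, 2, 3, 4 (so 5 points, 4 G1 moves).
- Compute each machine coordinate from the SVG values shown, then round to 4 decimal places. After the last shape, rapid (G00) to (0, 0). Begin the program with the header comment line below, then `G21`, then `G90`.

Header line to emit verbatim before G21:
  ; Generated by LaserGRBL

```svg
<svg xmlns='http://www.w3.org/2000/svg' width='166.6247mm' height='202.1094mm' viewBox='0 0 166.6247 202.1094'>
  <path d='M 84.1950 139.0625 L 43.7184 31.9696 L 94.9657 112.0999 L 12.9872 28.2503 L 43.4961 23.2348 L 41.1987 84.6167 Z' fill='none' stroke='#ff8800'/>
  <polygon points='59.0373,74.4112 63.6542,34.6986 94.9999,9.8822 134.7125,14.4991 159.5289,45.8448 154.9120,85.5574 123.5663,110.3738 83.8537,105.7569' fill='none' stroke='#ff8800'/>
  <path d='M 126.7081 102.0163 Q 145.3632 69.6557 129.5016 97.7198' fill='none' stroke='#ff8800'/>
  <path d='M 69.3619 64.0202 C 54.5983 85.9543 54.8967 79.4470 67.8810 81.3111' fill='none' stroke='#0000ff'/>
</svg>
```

Since the viewBox matches the mm dimensions, user units are millimetres directly. The only transform is the Y-flip y_m = 202.1094 − y_svg.

Shape 1 is a closed polygon drawn with `<path>`. Its stroke #ff8800 means score at S514, F1930. After flipping Y the toolpath is (84.1950,63.0469) → (43.7184,170.1398) → (94.9657,90.0095) → (12.9872,173.8591) → (43.4961,178.8746) → (41.1987,117.4927) → (84.1950,63.0469), returning to the start.

Shape 2 is a regular polygon drawn with `<polygon>`. Its stroke #ff8800 means score at S514, F1930. After flipping Y the toolpath is (59.0373,127.6982) → (63.6542,167.4108) → (94.9999,192.2272) → (134.7125,187.6103) → (159.5289,156.2646) → (154.9120,116.5520) → (123.5663,91.7356) → (83.8537,96.3525) → (59.0373,127.6982), returning to the start.

Shape 3 is a quadratic bezier drawn with `<path>`. Its stroke #ff8800 means score at S514, F1930. After flipping Y the toolpath is (126.7081,100.0931) → (133.8784,112.4969) → (136.7340,117.3475) → (135.2751,114.6451) → (129.5016,104.3896).

Shape 4 is a cubic bezier drawn with `<path>`. Its stroke #0000ff means engrave at S330, F3013. After flipping Y the toolpath is (69.3619,138.0892) → (61.0762,126.3962) → (58.2160,121.9175) → (60.5585,121.2019) → (67.8810,120.7983).

; Generated by LaserGRBL
G21
G90
G00 X84.1950 Y63.0469
M4 S514
G1 X43.7184 Y170.1398 F1930
G1 X94.9657 Y90.0095
G1 X12.9872 Y173.8591
G1 X43.4961 Y178.8746
G1 X41.1987 Y117.4927
G1 X84.1950 Y63.0469
M5
G00 X59.0373 Y127.6982
M4 S514
G1 X63.6542 Y167.4108 F1930
G1 X94.9999 Y192.2272
G1 X134.7125 Y187.6103
G1 X159.5289 Y156.2646
G1 X154.9120 Y116.5520
G1 X123.5663 Y91.7356
G1 X83.8537 Y96.3525
G1 X59.0373 Y127.6982
M5
G00 X126.7081 Y100.0931
M4 S514
G1 X133.8784 Y112.4969 F1930
G1 X136.7340 Y117.3475
G1 X135.2751 Y114.6451
G1 X129.5016 Y104.3896
M5
G00 X69.3619 Y138.0892
M4 S330
G1 X61.0762 Y126.3962 F3013
G1 X58.2160 Y121.9175
G1 X60.5585 Y121.2019
G1 X67.8810 Y120.7983
M5
G00 X0.0000 Y0.0000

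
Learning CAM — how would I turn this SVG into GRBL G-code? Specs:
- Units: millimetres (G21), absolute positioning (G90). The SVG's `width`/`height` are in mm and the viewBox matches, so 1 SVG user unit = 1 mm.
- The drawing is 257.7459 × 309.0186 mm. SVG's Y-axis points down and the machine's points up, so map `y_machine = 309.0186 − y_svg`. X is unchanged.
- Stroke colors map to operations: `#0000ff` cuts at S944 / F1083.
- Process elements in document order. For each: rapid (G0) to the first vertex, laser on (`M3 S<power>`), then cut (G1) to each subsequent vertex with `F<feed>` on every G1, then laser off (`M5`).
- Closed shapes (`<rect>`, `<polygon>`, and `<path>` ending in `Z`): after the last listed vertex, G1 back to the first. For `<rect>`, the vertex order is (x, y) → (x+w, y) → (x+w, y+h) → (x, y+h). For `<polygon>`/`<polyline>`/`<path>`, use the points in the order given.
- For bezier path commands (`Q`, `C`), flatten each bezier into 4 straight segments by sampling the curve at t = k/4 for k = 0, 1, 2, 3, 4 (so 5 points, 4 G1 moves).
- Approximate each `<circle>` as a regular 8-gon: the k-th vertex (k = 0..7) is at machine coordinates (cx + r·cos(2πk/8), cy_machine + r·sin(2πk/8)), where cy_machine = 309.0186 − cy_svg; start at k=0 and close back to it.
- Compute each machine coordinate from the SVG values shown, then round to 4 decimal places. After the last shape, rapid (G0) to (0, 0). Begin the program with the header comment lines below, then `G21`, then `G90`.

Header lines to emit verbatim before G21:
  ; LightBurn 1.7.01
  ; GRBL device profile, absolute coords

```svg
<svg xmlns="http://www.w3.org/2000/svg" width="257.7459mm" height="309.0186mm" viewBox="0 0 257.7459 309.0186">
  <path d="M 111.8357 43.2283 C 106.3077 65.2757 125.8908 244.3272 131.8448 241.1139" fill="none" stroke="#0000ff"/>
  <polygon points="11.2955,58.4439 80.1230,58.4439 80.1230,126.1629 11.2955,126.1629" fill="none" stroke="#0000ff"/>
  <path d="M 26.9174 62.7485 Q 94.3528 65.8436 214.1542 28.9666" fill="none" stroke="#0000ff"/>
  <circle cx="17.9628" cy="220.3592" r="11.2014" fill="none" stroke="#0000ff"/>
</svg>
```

Since the viewBox matches the mm dimensions, user units are millimetres directly. The only transform is the Y-flip y_m = 309.0186 − y_svg.

Shape 1 is a cubic bezier drawn with `<path>`. Its stroke #0000ff means cut at S944, F1083. After flipping Y the toolpath is (111.8357,265.7903) → (111.7927,225.1176) → (117.5345,157.3747) → (125.4292,94.3683) → (131.8448,67.9047).

Shape 2 is a rectangle drawn with `<polygon>`. Its stroke #0000ff means cut at S944, F1083. After flipping Y the toolpath is (11.2955,250.5747) → (80.1230,250.5747) → (80.1230,182.8557) → (11.2955,182.8557) → (11.2955,250.5747), returning to the start.

Shape 3 is a quadratic bezier drawn with `<path>`. Its stroke #0000ff means cut at S944, F1083. After flipping Y the toolpath is (26.9174,246.2701) → (63.9080,247.2208) → (107.4443,253.1680) → (157.5264,264.1118) → (214.1542,280.0520).

Shape 4 is a circle drawn with `<circle>`. Its stroke #0000ff means cut at S944, F1083. After flipping Y the toolpath is (29.1642,88.6594) → (25.8834,96.5800) → (17.9628,99.8608) → (10.0422,96.5800) → (6.7614,88.6594) → (10.0422,80.7388) → (17.9628,77.4580) → (25.8834,80.7388) → (29.1642,88.6594), returning to the start.

; LightBurn 1.7.01
; GRBL device profile, absolute coords
G21
G90
G0 X111.8357 Y265.7903
M3 S944
G1 X111.7927 Y225.1176 F1083
G1 X117.5345 Y157.3747 F1083
G1 X125.4292 Y94.3683 F1083
G1 X131.8448 Y67.9047 F1083
M5
G0 X11.2955 Y250.5747
M3 S944
G1 X80.1230 Y250.5747 F1083
G1 X80.1230 Y182.8557 F1083
G1 X11.2955 Y182.8557 F1083
G1 X11.2955 Y250.5747 F1083
M5
G0 X26.9174 Y246.2701
M3 S944
G1 X63.9080 Y247.2208 F1083
G1 X107.4443 Y253.1680 F1083
G1 X157.5264 Y264.1118 F1083
G1 X214.1542 Y280.0520 F1083
M5
G0 X29.1642 Y88.6594
M3 S944
G1 X25.8834 Y96.5800 F1083
G1 X17.9628 Y99.8608 F1083
G1 X10.0422 Y96.5800 F1083
G1 X6.7614 Y88.6594 F1083
G1 X10.0422 Y80.7388 F1083
G1 X17.9628 Y77.4580 F1083
G1 X25.8834 Y80.7388 F1083
G1 X29.1642 Y88.6594 F1083
M5
G0 X0.0000 Y0.0000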